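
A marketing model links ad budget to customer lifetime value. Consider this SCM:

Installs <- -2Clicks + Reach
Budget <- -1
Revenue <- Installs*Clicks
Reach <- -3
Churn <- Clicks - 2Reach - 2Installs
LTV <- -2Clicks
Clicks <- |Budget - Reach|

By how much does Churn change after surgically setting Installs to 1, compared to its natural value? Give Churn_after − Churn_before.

Intervening sets Installs = 1 and removes its equation (Installs <- -2Clicks + Reach).
Clicks = |Budget - Reach|  [with Budget=-1, Reach=-3]  = 2
Churn = Clicks - 2Reach - 2Installs  [with Clicks=2, Reach=-3, Installs=1]  = 6
Without intervention: Clicks = |Budget - Reach|  [with Budget=-1, Reach=-3]  = 2; Installs = -2Clicks + Reach  [with Clicks=2, Reach=-3]  = -7; Churn = Clicks - 2Reach - 2Installs  [with Clicks=2, Reach=-3, Installs=-7]  = 22.
Change = 6 − 22 = -16.

-16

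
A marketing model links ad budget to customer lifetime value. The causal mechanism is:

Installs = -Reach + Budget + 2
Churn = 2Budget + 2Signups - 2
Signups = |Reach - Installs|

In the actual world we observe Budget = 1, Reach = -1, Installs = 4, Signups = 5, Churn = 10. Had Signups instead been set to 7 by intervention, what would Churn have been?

14

Intervening sets Signups = 7 and removes its equation (Signups = |Reach - Installs|).
Churn = 2Budget + 2Signups - 2  [with Budget=1, Signups=7]  = 14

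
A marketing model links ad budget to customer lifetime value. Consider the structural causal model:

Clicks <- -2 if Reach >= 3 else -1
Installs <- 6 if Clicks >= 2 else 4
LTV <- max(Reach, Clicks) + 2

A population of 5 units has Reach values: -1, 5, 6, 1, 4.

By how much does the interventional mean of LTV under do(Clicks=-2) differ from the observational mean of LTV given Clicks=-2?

-2

Under do(Clicks=-2), Clicks's equation is replaced by Clicks=-2 for every unit. Per-unit LTV: 1, 7, 8, 3, 6. Mean = 5.
Conditioning on Clicks=-2 selects the 3 unit(s) with Reach ∈ {5, 6, 4}. Their LTV values: 7, 8, 6. Mean = 7.
Difference = 5 − 7 = -2.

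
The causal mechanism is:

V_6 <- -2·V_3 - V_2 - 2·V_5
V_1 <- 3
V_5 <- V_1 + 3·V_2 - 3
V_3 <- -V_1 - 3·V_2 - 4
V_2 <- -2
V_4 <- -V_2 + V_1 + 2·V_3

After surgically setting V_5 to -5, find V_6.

14

The intervention breaks the incoming arrows to V_5: V_5 <- V_1 + 3·V_2 - 3 no longer applies, and V_5 = -5.
V_3 = -V_1 - 3·V_2 - 4  [with V_1=3, V_2=-2]  = -1
V_6 = -2·V_3 - V_2 - 2·V_5  [with V_3=-1, V_2=-2, V_5=-5]  = 14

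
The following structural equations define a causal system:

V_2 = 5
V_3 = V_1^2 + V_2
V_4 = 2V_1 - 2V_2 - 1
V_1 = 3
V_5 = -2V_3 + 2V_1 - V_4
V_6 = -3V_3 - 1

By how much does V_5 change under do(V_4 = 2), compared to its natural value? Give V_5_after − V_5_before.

-7

Intervening sets V_4 = 2 and removes its equation (V_4 = 2V_1 - 2V_2 - 1).
V_3 = V_1^2 + V_2  [with V_1=3, V_2=5]  = 14
V_5 = -2V_3 + 2V_1 - V_4  [with V_3=14, V_1=3, V_4=2]  = -24
Without intervention: V_3 = V_1^2 + V_2  [with V_1=3, V_2=5]  = 14; V_4 = 2V_1 - 2V_2 - 1  [with V_1=3, V_2=5]  = -5; V_5 = -2V_3 + 2V_1 - V_4  [with V_3=14, V_1=3, V_4=-5]  = -17.
Change = -24 − (-17) = -7.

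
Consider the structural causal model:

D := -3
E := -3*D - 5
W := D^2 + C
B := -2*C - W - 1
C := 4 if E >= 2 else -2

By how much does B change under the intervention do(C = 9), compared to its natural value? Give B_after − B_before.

-15

do(C=9) replaces the equation C := 4 if E >= 2 else -2 with the constant C = 9.
W = D^2 + C  [with D=-3, C=9]  = 18
B = -2*C - W - 1  [with C=9, W=18]  = -37
Without intervention: E = -3*D - 5  [with D=-3]  = 4; C = 4 if E >= 2 else -2  [with E=4]  = 4; W = D^2 + C  [with D=-3, C=4]  = 13; B = -2*C - W - 1  [with C=4, W=13]  = -22.
Change = -37 − (-22) = -15.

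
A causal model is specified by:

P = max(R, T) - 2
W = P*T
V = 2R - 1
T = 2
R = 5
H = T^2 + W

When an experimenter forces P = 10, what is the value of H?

24

The intervention breaks the incoming arrows to P: P = max(R, T) - 2 no longer applies, and P = 10.
W = P*T  [with P=10, T=2]  = 20
H = T^2 + W  [with T=2, W=20]  = 24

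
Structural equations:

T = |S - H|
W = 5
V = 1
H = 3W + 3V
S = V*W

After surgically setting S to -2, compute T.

Intervening sets S = -2 and removes its equation (S = V*W).
H = 3W + 3V  [with W=5, V=1]  = 18
T = |S - H|  [with S=-2, H=18]  = 20

20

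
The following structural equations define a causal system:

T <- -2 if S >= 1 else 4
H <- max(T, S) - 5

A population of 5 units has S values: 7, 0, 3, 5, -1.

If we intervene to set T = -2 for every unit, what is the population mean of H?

Every unit gets T=-2 under the intervention. H values become 2, -5, -2, 0, -6; E[H|do(T=-2)] = -2.2.

-2.2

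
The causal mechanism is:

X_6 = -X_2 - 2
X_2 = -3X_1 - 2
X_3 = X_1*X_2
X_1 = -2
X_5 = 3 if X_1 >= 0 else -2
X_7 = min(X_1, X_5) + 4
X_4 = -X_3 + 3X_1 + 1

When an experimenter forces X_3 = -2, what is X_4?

-3

The intervention breaks the incoming arrows to X_3: X_3 = X_1*X_2 no longer applies, and X_3 = -2.
X_4 = -X_3 + 3X_1 + 1  [with X_3=-2, X_1=-2]  = -3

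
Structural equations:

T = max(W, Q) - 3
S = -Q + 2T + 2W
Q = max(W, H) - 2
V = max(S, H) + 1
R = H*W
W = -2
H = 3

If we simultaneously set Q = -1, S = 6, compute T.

-4

Setting Q = -1, S = 6 by intervention discards those variables' equations.
T = max(W, Q) - 3  [with W=-2, Q=-1]  = -4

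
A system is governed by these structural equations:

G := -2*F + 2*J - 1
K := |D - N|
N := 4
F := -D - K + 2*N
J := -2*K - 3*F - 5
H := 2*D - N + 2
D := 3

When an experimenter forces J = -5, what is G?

Intervening sets J = -5 and removes its equation (J := -2*K - 3*F - 5).
K = |D - N|  [with D=3, N=4]  = 1
F = -D - K + 2*N  [with D=3, K=1, N=4]  = 4
G = -2*F + 2*J - 1  [with F=4, J=-5]  = -19

-19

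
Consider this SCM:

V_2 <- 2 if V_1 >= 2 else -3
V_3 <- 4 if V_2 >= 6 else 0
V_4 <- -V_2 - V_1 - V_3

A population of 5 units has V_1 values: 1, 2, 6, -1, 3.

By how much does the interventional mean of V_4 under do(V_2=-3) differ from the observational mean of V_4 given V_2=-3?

-2.2

do(V_2=-3) breaks V_2's dependence on V_1. With V_2=-3 fixed, V_4 across the units is 2, 1, -3, 4, 0, mean 0.8.
Observing V_2=-3 restricts to units where V_2's equation naturally yields -3: V_1 ∈ {1, -1}. In that subpopulation V_4 = 2, 4, mean 3.
Difference = 0.8 − 3 = -2.2.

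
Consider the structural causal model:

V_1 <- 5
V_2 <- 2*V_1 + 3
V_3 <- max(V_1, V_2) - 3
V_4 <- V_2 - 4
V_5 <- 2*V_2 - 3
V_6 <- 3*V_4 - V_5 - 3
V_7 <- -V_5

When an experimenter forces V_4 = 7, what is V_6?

Under do(V_4=7), the mechanism V_4 <- V_2 - 4 is discarded; V_4 is fixed at 7.
V_2 = 2*V_1 + 3  [with V_1=5]  = 13
V_5 = 2*V_2 - 3  [with V_2=13]  = 23
V_6 = 3*V_4 - V_5 - 3  [with V_4=7, V_5=23]  = -5

-5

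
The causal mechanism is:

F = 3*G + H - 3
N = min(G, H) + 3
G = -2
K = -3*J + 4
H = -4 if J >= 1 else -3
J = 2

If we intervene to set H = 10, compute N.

1

do(H=10) replaces the equation H = -4 if J >= 1 else -3 with the constant H = 10.
N = min(G, H) + 3  [with G=-2, H=10]  = 1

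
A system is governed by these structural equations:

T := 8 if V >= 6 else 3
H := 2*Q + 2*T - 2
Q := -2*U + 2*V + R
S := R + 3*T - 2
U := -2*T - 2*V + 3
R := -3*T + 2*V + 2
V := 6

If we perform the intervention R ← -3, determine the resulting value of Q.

59

Intervening sets R = -3 and removes its equation (R := -3*T + 2*V + 2).
T = 8 if V >= 6 else 3  [with V=6]  = 8
U = -2*T - 2*V + 3  [with T=8, V=6]  = -25
Q = -2*U + 2*V + R  [with U=-25, V=6, R=-3]  = 59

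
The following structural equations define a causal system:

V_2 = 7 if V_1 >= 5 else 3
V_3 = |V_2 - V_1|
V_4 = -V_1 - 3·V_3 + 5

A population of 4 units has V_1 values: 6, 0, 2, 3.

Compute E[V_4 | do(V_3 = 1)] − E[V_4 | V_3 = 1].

The intervention sets V_3=1 in all 4 units regardless of V_1. Recomputing V_4 per unit gives -4, 2, 0, -1; average -0.75.
E[V_4|V_3=1] averages over only the 2 units with V_3=1 (V_1 = 6, 2): V_4 = -4, 0, mean -2.
Difference = -0.75 − (-2) = 1.25.

1.25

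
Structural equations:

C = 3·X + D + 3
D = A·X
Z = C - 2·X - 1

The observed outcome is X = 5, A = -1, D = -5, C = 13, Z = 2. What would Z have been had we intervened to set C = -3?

Intervening sets C = -3 and removes its equation (C = 3·X + D + 3).
Z = C - 2·X - 1  [with C=-3, X=5]  = -14

-14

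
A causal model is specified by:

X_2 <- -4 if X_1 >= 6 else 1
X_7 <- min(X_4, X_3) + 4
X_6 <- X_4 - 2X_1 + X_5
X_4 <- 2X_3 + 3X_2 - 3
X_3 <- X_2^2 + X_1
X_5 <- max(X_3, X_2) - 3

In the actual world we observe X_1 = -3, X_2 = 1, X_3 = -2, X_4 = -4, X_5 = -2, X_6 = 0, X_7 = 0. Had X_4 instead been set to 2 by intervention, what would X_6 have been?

6

Under do(X_4=2), the mechanism X_4 <- 2X_3 + 3X_2 - 3 is discarded; X_4 is fixed at 2.
X_2 = -4 if X_1 >= 6 else 1  [with X_1=-3]  = 1
X_3 = X_2^2 + X_1  [with X_2=1, X_1=-3]  = -2
X_5 = max(X_3, X_2) - 3  [with X_3=-2, X_2=1]  = -2
X_6 = X_4 - 2X_1 + X_5  [with X_4=2, X_1=-3, X_5=-2]  = 6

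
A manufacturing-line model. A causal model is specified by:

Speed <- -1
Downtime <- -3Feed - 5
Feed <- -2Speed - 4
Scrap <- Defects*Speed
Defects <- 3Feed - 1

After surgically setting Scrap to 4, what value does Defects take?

-7

Under do(Scrap=4), the mechanism Scrap <- Defects*Speed is discarded; Scrap is fixed at 4.
Since Defects is not a descendant of the intervened variable, it is unaffected.
Feed = -2Speed - 4  [with Speed=-1]  = -2
Defects = 3Feed - 1  [with Feed=-2]  = -7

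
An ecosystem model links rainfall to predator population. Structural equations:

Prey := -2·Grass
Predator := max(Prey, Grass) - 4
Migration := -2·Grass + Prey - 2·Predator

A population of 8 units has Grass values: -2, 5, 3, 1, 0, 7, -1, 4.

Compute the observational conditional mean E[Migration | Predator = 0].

E[Migration|Predator=0] averages over only the 2 units with Predator=0 (Grass = -2, 4): Migration = 8, -16, mean -4.

-4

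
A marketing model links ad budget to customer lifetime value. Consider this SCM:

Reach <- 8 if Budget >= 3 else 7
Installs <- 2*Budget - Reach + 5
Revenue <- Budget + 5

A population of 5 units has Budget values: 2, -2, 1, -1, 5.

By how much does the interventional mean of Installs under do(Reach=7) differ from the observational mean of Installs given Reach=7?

2

do(Reach=7) breaks Reach's dependence on Budget. With Reach=7 fixed, Installs across the units is 2, -6, 0, -4, 8, mean 0.
Observing Reach=7 restricts to units where Reach's equation naturally yields 7: Budget ∈ {2, -2, 1, -1}. In that subpopulation Installs = 2, -6, 0, -4, mean -2.
Difference = 0 − (-2) = 2.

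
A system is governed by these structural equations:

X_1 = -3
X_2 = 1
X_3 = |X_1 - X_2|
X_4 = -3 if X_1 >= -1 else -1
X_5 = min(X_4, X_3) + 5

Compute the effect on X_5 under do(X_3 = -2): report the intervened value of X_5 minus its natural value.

-1

do(X_3=-2) replaces the equation X_3 = |X_1 - X_2| with the constant X_3 = -2.
X_4 = -3 if X_1 >= -1 else -1  [with X_1=-3]  = -1
X_5 = min(X_4, X_3) + 5  [with X_4=-1, X_3=-2]  = 3
Without intervention: X_3 = |X_1 - X_2|  [with X_1=-3, X_2=1]  = 4; X_4 = -3 if X_1 >= -1 else -1  [with X_1=-3]  = -1; X_5 = min(X_4, X_3) + 5  [with X_4=-1, X_3=4]  = 4.
Change = 3 − 4 = -1.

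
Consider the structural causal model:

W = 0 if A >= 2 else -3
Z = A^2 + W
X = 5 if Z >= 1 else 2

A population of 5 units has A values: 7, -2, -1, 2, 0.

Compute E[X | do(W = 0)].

Every unit gets W=0 under the intervention. X values become 5, 5, 5, 5, 2; E[X|do(W=0)] = 4.4.

4.4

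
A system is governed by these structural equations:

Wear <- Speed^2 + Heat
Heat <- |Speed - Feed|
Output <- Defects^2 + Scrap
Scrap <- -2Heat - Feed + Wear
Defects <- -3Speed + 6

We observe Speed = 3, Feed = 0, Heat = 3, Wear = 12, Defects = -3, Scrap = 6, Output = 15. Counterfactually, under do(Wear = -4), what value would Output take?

-1

The intervention breaks the incoming arrows to Wear: Wear <- Speed^2 + Heat no longer applies, and Wear = -4.
Heat = |Speed - Feed|  [with Speed=3, Feed=0]  = 3
Defects = -3Speed + 6  [with Speed=3]  = -3
Scrap = -2Heat - Feed + Wear  [with Heat=3, Feed=0, Wear=-4]  = -10
Output = Defects^2 + Scrap  [with Defects=-3, Scrap=-10]  = -1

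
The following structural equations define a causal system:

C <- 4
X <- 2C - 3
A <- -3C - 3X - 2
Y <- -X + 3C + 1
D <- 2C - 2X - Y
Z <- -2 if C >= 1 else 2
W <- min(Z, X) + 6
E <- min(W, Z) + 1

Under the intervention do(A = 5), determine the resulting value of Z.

-2

The intervention breaks the incoming arrows to A: A <- -3C - 3X - 2 no longer applies, and A = 5.
No directed path runs from A to Z, so Z keeps its natural value.
Z = -2 if C >= 1 else 2  [with C=4]  = -2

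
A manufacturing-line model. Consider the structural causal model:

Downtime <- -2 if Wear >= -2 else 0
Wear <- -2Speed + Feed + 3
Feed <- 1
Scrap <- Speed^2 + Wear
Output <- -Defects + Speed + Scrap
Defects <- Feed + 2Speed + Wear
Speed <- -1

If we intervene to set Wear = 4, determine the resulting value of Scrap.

do(Wear=4) replaces the equation Wear <- -2Speed + Feed + 3 with the constant Wear = 4.
Scrap = Speed^2 + Wear  [with Speed=-1, Wear=4]  = 5

5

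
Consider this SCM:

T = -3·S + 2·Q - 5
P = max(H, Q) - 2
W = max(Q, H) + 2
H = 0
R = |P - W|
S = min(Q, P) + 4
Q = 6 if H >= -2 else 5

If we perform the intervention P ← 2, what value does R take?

6

Intervening sets P = 2 and removes its equation (P = max(H, Q) - 2).
Q = 6 if H >= -2 else 5  [with H=0]  = 6
W = max(Q, H) + 2  [with Q=6, H=0]  = 8
R = |P - W|  [with P=2, W=8]  = 6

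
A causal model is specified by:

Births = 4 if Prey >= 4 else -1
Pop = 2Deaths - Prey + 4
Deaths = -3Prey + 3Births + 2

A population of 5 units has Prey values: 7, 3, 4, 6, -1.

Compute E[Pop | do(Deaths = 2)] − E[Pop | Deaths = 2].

Every unit gets Deaths=2 under the intervention. Pop values become 1, 5, 4, 2, 9; E[Pop|do(Deaths=2)] = 4.2.
E[Pop|Deaths=2] averages over only the 2 units with Deaths=2 (Prey = 4, -1): Pop = 4, 9, mean 6.5.
Difference = 4.2 − 6.5 = -2.3.

-2.3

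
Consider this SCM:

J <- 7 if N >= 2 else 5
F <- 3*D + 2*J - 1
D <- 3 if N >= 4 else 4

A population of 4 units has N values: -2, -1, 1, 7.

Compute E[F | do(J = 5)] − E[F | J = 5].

-0.75

Every unit gets J=5 under the intervention. F values become 21, 21, 21, 18; E[F|do(J=5)] = 20.25.
Conditioning on J=5 selects the 3 unit(s) with N ∈ {-2, -1, 1}. Their F values: 21, 21, 21. Mean = 21.
Difference = 20.25 − 21 = -0.75.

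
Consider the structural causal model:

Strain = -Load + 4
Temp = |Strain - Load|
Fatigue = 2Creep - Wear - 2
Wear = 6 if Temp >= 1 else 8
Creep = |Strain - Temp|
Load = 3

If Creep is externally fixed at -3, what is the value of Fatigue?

Under do(Creep=-3), the mechanism Creep = |Strain - Temp| is discarded; Creep is fixed at -3.
Strain = -Load + 4  [with Load=3]  = 1
Temp = |Strain - Load|  [with Strain=1, Load=3]  = 2
Wear = 6 if Temp >= 1 else 8  [with Temp=2]  = 6
Fatigue = 2Creep - Wear - 2  [with Creep=-3, Wear=6]  = -14

-14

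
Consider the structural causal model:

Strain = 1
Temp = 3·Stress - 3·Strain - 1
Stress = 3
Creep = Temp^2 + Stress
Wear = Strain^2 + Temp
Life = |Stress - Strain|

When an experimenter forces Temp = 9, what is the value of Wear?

do(Temp=9) replaces the equation Temp = 3·Stress - 3·Strain - 1 with the constant Temp = 9.
Wear = Strain^2 + Temp  [with Strain=1, Temp=9]  = 10

10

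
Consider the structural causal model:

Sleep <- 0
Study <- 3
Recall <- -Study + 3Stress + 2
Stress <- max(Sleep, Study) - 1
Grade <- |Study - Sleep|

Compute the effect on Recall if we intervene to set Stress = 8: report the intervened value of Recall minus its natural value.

18

The intervention breaks the incoming arrows to Stress: Stress <- max(Sleep, Study) - 1 no longer applies, and Stress = 8.
Recall = -Study + 3Stress + 2  [with Study=3, Stress=8]  = 23
Without intervention: Stress = max(Sleep, Study) - 1  [with Sleep=0, Study=3]  = 2; Recall = -Study + 3Stress + 2  [with Study=3, Stress=2]  = 5.
Change = 23 − 5 = 18.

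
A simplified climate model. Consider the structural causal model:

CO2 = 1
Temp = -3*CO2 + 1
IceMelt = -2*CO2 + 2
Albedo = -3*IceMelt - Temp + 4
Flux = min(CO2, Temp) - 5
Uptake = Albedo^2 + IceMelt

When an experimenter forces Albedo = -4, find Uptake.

Under do(Albedo=-4), the mechanism Albedo = -3*IceMelt - Temp + 4 is discarded; Albedo is fixed at -4.
IceMelt = -2*CO2 + 2  [with CO2=1]  = 0
Uptake = Albedo^2 + IceMelt  [with Albedo=-4, IceMelt=0]  = 16

16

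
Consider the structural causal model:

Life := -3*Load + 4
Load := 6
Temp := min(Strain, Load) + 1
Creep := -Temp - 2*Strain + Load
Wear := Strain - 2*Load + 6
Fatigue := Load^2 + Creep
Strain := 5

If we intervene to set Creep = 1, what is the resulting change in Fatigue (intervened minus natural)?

11

Under do(Creep=1), the mechanism Creep := -Temp - 2*Strain + Load is discarded; Creep is fixed at 1.
Fatigue = Load^2 + Creep  [with Load=6, Creep=1]  = 37
Without intervention: Temp = min(Strain, Load) + 1  [with Strain=5, Load=6]  = 6; Creep = -Temp - 2*Strain + Load  [with Temp=6, Strain=5, Load=6]  = -10; Fatigue = Load^2 + Creep  [with Load=6, Creep=-10]  = 26.
Change = 37 − 26 = 11.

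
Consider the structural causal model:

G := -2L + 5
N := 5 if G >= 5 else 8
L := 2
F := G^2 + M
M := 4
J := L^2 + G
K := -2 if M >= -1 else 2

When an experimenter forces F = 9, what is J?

Intervening sets F = 9 and removes its equation (F := G^2 + M).
No directed path runs from F to J, so J keeps its natural value.
G = -2L + 5  [with L=2]  = 1
J = L^2 + G  [with L=2, G=1]  = 5

5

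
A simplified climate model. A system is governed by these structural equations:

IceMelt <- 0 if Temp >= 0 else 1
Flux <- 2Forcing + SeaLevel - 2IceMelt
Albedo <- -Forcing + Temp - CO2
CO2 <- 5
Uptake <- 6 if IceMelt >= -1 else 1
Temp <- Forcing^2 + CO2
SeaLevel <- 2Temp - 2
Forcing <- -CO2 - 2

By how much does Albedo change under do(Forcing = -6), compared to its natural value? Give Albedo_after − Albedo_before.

-14

do(Forcing=-6) replaces the equation Forcing <- -CO2 - 2 with the constant Forcing = -6.
Temp = Forcing^2 + CO2  [with Forcing=-6, CO2=5]  = 41
Albedo = -Forcing + Temp - CO2  [with Forcing=-6, Temp=41, CO2=5]  = 42
Without intervention: Forcing = -CO2 - 2  [with CO2=5]  = -7; Temp = Forcing^2 + CO2  [with Forcing=-7, CO2=5]  = 54; Albedo = -Forcing + Temp - CO2  [with Forcing=-7, Temp=54, CO2=5]  = 56.
Change = 42 − 56 = -14.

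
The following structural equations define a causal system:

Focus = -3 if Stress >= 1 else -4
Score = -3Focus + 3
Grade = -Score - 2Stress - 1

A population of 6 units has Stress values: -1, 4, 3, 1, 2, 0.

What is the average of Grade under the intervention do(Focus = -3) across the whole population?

-16

Under do(Focus=-3), Focus's equation is replaced by Focus=-3 for every unit. Per-unit Grade: -11, -21, -19, -15, -17, -13. Mean = -16.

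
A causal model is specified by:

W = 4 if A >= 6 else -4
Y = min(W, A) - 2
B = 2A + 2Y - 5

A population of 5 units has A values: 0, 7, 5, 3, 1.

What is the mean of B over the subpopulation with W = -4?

Observing W=-4 restricts to units where W's equation naturally yields -4: A ∈ {0, 5, 3, 1}. In that subpopulation B = -17, -7, -11, -15, mean -12.5.

-12.5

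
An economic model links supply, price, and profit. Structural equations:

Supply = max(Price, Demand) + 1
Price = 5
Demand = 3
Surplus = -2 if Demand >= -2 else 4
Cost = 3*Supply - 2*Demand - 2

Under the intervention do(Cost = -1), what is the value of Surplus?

Intervening sets Cost = -1 and removes its equation (Cost = 3*Supply - 2*Demand - 2).
No directed path runs from Cost to Surplus, so Surplus keeps its natural value.
Surplus = -2 if Demand >= -2 else 4  [with Demand=3]  = -2

-2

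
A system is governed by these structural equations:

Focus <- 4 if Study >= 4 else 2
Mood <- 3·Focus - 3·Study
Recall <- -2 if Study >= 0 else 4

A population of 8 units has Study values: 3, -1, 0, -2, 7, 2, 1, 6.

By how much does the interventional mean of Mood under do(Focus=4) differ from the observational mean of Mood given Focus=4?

Under do(Focus=4), Focus's equation is replaced by Focus=4 for every unit. Per-unit Mood: 3, 15, 12, 18, -9, 6, 9, -6. Mean = 6.
Conditioning on Focus=4 selects the 2 unit(s) with Study ∈ {7, 6}. Their Mood values: -9, -6. Mean = -7.5.
Difference = 6 − (-7.5) = 13.5.

13.5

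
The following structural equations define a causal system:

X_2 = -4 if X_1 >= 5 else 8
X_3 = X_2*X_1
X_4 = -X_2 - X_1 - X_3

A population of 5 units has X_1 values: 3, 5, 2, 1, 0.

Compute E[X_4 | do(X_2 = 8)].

-27.8

do(X_2=8) breaks X_2's dependence on X_1. With X_2=8 fixed, X_4 across the units is -35, -53, -26, -17, -8, mean -27.8.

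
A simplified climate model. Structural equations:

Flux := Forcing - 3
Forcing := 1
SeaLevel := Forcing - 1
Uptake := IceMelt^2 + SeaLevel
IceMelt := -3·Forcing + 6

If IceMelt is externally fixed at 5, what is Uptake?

25

do(IceMelt=5) replaces the equation IceMelt := -3·Forcing + 6 with the constant IceMelt = 5.
SeaLevel = Forcing - 1  [with Forcing=1]  = 0
Uptake = IceMelt^2 + SeaLevel  [with IceMelt=5, SeaLevel=0]  = 25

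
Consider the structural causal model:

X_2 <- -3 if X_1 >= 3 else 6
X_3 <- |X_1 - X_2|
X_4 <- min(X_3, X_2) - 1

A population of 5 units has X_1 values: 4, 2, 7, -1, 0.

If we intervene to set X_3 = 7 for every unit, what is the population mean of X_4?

do(X_3=7) breaks X_3's dependence on X_1. With X_3=7 fixed, X_4 across the units is -4, 5, -4, 5, 5, mean 1.4.

1.4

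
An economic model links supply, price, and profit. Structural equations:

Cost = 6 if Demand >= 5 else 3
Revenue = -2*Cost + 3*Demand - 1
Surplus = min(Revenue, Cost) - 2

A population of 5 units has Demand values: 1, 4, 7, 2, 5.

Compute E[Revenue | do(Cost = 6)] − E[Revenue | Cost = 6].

The intervention sets Cost=6 in all 5 units regardless of Demand. Recomputing Revenue per unit gives -10, -1, 8, -7, 2; average -1.6.
E[Revenue|Cost=6] averages over only the 2 units with Cost=6 (Demand = 7, 5): Revenue = 8, 2, mean 5.
Difference = -1.6 − 5 = -6.6.

-6.6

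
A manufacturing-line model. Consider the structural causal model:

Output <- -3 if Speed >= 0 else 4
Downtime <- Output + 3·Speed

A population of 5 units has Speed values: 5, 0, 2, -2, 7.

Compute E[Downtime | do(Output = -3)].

do(Output=-3) breaks Output's dependence on Speed. With Output=-3 fixed, Downtime across the units is 12, -3, 3, -9, 18, mean 4.2.

4.2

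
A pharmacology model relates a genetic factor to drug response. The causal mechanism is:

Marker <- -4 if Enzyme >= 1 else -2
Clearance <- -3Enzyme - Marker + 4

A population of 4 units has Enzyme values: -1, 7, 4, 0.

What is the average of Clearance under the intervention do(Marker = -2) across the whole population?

do(Marker=-2) breaks Marker's dependence on Enzyme. With Marker=-2 fixed, Clearance across the units is 9, -15, -6, 6, mean -1.5.

-1.5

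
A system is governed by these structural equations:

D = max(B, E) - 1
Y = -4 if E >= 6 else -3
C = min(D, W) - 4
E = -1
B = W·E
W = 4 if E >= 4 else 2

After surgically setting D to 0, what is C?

-4

The intervention breaks the incoming arrows to D: D = max(B, E) - 1 no longer applies, and D = 0.
W = 4 if E >= 4 else 2  [with E=-1]  = 2
C = min(D, W) - 4  [with D=0, W=2]  = -4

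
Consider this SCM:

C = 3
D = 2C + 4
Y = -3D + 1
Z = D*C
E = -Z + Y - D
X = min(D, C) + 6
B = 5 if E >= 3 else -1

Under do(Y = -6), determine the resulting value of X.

9

The intervention breaks the incoming arrows to Y: Y = -3D + 1 no longer applies, and Y = -6.
No directed path runs from Y to X, so X keeps its natural value.
D = 2C + 4  [with C=3]  = 10
X = min(D, C) + 6  [with D=10, C=3]  = 9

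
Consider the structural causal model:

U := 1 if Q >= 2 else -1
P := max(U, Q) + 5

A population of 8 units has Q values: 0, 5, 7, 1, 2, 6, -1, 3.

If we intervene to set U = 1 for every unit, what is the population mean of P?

8.25

do(U=1) breaks U's dependence on Q. With U=1 fixed, P across the units is 6, 10, 12, 6, 7, 11, 6, 8, mean 8.25.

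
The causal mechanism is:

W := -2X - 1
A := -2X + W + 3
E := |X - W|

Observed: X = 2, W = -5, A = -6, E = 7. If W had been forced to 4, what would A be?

The intervention breaks the incoming arrows to W: W := -2X - 1 no longer applies, and W = 4.
A = -2X + W + 3  [with X=2, W=4]  = 3

3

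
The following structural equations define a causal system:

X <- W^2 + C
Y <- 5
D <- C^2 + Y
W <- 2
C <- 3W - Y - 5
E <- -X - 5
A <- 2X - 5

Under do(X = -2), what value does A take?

Under do(X=-2), the mechanism X <- W^2 + C is discarded; X is fixed at -2.
A = 2X - 5  [with X=-2]  = -9

-9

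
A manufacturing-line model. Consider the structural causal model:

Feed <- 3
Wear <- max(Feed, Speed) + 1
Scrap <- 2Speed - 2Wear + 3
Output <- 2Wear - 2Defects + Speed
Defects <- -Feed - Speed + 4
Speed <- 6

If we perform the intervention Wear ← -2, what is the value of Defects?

The intervention breaks the incoming arrows to Wear: Wear <- max(Feed, Speed) + 1 no longer applies, and Wear = -2.
Defects is not downstream of the intervention, so its value is determined by the original equations.
Defects = -Feed - Speed + 4  [with Feed=3, Speed=6]  = -5

-5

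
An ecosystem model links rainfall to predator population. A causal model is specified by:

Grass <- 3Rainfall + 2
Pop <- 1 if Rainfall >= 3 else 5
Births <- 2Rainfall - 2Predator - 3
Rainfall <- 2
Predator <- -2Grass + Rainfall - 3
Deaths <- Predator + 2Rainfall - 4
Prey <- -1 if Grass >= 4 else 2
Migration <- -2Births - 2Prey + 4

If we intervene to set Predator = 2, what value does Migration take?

The intervention breaks the incoming arrows to Predator: Predator <- -2Grass + Rainfall - 3 no longer applies, and Predator = 2.
Grass = 3Rainfall + 2  [with Rainfall=2]  = 8
Prey = -1 if Grass >= 4 else 2  [with Grass=8]  = -1
Births = 2Rainfall - 2Predator - 3  [with Rainfall=2, Predator=2]  = -3
Migration = -2Births - 2Prey + 4  [with Births=-3, Prey=-1]  = 12

12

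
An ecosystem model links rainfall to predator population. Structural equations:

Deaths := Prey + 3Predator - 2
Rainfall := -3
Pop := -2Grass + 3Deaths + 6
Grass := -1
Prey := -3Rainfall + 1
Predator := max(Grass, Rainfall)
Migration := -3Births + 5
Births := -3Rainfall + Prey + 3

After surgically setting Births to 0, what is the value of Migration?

Under do(Births=0), the mechanism Births := -3Rainfall + Prey + 3 is discarded; Births is fixed at 0.
Migration = -3Births + 5  [with Births=0]  = 5

5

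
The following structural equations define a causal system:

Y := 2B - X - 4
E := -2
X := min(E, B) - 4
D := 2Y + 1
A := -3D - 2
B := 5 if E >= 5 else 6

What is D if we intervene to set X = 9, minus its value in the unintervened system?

-30

do(X=9) replaces the equation X := min(E, B) - 4 with the constant X = 9.
B = 5 if E >= 5 else 6  [with E=-2]  = 6
Y = 2B - X - 4  [with B=6, X=9]  = -1
D = 2Y + 1  [with Y=-1]  = -1
Without intervention: B = 5 if E >= 5 else 6  [with E=-2]  = 6; X = min(E, B) - 4  [with E=-2, B=6]  = -6; Y = 2B - X - 4  [with B=6, X=-6]  = 14; D = 2Y + 1  [with Y=14]  = 29.
Change = -1 − 29 = -30.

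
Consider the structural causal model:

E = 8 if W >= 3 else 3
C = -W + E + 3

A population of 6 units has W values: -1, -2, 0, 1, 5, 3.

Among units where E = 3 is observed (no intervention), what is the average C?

6.5

E[C|E=3] averages over only the 4 units with E=3 (W = -1, -2, 0, 1): C = 7, 8, 6, 5, mean 6.5.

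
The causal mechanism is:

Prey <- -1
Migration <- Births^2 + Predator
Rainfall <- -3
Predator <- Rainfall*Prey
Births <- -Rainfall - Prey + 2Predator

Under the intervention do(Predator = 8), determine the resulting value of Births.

The intervention breaks the incoming arrows to Predator: Predator <- Rainfall*Prey no longer applies, and Predator = 8.
Births = -Rainfall - Prey + 2Predator  [with Rainfall=-3, Prey=-1, Predator=8]  = 20

20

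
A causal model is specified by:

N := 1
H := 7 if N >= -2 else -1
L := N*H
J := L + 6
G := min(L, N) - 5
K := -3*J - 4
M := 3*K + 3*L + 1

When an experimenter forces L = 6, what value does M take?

-101

The intervention breaks the incoming arrows to L: L := N*H no longer applies, and L = 6.
J = L + 6  [with L=6]  = 12
K = -3*J - 4  [with J=12]  = -40
M = 3*K + 3*L + 1  [with K=-40, L=6]  = -101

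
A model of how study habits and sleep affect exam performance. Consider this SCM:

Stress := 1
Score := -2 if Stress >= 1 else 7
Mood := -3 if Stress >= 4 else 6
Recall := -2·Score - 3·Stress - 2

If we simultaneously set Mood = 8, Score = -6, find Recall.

7

The joint intervention fixes Mood = 8, Score = -6, removing each variable's own equation.
Recall = -2·Score - 3·Stress - 2  [with Score=-6, Stress=1]  = 7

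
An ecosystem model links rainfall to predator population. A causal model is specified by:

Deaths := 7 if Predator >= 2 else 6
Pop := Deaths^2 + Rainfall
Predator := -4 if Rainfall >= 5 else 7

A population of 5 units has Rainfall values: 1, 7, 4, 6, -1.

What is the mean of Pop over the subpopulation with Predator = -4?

E[Pop|Predator=-4] averages over only the 2 units with Predator=-4 (Rainfall = 7, 6): Pop = 43, 42, mean 42.5.

42.5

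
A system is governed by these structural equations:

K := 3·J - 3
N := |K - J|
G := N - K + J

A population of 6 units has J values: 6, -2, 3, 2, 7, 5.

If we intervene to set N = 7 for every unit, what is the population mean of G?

3

The intervention sets N=7 in all 6 units regardless of J. Recomputing G per unit gives -2, 14, 4, 6, -4, 0; average 3.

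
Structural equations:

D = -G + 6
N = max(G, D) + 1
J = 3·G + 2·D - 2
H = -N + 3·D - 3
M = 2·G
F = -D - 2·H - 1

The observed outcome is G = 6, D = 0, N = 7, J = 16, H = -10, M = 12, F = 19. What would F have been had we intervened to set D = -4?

47

Under do(D=-4), the mechanism D = -G + 6 is discarded; D is fixed at -4.
N = max(G, D) + 1  [with G=6, D=-4]  = 7
H = -N + 3·D - 3  [with N=7, D=-4]  = -22
F = -D - 2·H - 1  [with D=-4, H=-22]  = 47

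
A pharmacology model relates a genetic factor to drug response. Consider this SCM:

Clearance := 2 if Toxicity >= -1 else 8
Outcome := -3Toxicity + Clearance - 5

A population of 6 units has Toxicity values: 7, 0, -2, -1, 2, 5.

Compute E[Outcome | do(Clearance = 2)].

-8.5

do(Clearance=2) breaks Clearance's dependence on Toxicity. With Clearance=2 fixed, Outcome across the units is -24, -3, 3, 0, -9, -18, mean -8.5.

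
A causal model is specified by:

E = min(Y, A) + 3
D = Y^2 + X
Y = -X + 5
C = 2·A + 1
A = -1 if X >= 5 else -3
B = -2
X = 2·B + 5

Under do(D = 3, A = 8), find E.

Setting D = 3, A = 8 by intervention discards those variables' equations.
X = 2·B + 5  [with B=-2]  = 1
Y = -X + 5  [with X=1]  = 4
E = min(Y, A) + 3  [with Y=4, A=8]  = 7

7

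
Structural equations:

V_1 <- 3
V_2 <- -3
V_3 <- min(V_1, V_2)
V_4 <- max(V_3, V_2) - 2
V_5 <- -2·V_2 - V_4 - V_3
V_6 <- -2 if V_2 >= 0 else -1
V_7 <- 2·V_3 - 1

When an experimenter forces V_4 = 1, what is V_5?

8

Intervening sets V_4 = 1 and removes its equation (V_4 <- max(V_3, V_2) - 2).
V_3 = min(V_1, V_2)  [with V_1=3, V_2=-3]  = -3
V_5 = -2·V_2 - V_4 - V_3  [with V_2=-3, V_4=1, V_3=-3]  = 8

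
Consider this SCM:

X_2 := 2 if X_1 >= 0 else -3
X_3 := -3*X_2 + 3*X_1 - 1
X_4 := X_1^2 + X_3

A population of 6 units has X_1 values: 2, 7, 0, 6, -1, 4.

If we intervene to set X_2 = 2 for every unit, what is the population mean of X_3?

2

The intervention sets X_2=2 in all 6 units regardless of X_1. Recomputing X_3 per unit gives -1, 14, -7, 11, -10, 5; average 2.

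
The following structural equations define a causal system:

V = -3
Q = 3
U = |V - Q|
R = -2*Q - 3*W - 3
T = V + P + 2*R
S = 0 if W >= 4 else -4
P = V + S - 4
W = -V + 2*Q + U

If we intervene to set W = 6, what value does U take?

Under do(W=6), the mechanism W = -V + 2*Q + U is discarded; W is fixed at 6.
Since U is not a descendant of the intervened variable, it is unaffected.
U = |V - Q|  [with V=-3, Q=3]  = 6

6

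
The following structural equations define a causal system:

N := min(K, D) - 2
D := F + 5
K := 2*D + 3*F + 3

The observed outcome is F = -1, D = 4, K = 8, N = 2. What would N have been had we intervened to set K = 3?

1

The intervention breaks the incoming arrows to K: K := 2*D + 3*F + 3 no longer applies, and K = 3.
D = F + 5  [with F=-1]  = 4
N = min(K, D) - 2  [with K=3, D=4]  = 1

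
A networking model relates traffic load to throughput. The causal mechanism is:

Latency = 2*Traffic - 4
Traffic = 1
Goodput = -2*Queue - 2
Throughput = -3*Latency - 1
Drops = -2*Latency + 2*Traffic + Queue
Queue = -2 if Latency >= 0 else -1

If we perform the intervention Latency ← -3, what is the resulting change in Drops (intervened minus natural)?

2

Under do(Latency=-3), the mechanism Latency = 2*Traffic - 4 is discarded; Latency is fixed at -3.
Queue = -2 if Latency >= 0 else -1  [with Latency=-3]  = -1
Drops = -2*Latency + 2*Traffic + Queue  [with Latency=-3, Traffic=1, Queue=-1]  = 7
Without intervention: Latency = 2*Traffic - 4  [with Traffic=1]  = -2; Queue = -2 if Latency >= 0 else -1  [with Latency=-2]  = -1; Drops = -2*Latency + 2*Traffic + Queue  [with Latency=-2, Traffic=1, Queue=-1]  = 5.
Change = 7 − 5 = 2.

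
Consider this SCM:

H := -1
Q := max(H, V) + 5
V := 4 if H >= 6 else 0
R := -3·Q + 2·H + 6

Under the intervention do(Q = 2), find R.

The intervention breaks the incoming arrows to Q: Q := max(H, V) + 5 no longer applies, and Q = 2.
R = -3·Q + 2·H + 6  [with Q=2, H=-1]  = -2

-2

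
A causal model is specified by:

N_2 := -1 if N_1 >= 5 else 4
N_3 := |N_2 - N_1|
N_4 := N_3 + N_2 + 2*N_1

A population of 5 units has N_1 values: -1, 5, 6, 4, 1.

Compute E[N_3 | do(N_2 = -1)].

Every unit gets N_2=-1 under the intervention. N_3 values become 0, 6, 7, 5, 2; E[N_3|do(N_2=-1)] = 4.

4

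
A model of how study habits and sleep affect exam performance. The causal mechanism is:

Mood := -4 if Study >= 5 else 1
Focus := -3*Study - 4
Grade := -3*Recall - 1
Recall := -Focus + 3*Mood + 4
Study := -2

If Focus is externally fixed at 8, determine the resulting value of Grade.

do(Focus=8) replaces the equation Focus := -3*Study - 4 with the constant Focus = 8.
Mood = -4 if Study >= 5 else 1  [with Study=-2]  = 1
Recall = -Focus + 3*Mood + 4  [with Focus=8, Mood=1]  = -1
Grade = -3*Recall - 1  [with Recall=-1]  = 2

2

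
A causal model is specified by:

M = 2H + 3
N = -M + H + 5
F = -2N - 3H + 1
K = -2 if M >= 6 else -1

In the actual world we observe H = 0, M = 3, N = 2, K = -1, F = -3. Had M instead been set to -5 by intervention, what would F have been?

do(M=-5) replaces the equation M = 2H + 3 with the constant M = -5.
N = -M + H + 5  [with M=-5, H=0]  = 10
F = -2N - 3H + 1  [with N=10, H=0]  = -19

-19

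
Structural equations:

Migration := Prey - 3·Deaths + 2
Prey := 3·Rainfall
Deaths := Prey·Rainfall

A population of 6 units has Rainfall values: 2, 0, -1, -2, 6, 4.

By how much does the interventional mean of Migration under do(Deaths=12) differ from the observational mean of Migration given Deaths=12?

The intervention sets Deaths=12 in all 6 units regardless of Rainfall. Recomputing Migration per unit gives -28, -34, -37, -40, -16, -22; average -29.5.
Observing Deaths=12 restricts to units where Deaths's equation naturally yields 12: Rainfall ∈ {2, -2}. In that subpopulation Migration = -28, -40, mean -34.
Difference = -29.5 − (-34) = 4.5.

4.5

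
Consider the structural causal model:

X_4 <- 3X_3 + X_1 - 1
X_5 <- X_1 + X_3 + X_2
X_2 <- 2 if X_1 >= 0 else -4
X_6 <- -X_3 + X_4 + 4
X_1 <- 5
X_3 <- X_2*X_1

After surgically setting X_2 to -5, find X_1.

Under do(X_2=-5), the mechanism X_2 <- 2 if X_1 >= 0 else -4 is discarded; X_2 is fixed at -5.
X_1 is not downstream of the intervention, so its value is determined by the original equations.

5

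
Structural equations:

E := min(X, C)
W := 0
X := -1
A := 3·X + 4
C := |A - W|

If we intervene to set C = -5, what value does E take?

-5

Intervening sets C = -5 and removes its equation (C := |A - W|).
E = min(X, C)  [with X=-1, C=-5]  = -5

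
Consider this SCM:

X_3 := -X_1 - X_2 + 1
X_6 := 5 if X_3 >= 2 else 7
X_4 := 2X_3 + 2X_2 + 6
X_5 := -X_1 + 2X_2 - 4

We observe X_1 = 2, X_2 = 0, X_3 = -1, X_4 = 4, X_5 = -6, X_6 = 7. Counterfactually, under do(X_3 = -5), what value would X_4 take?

-4

The intervention breaks the incoming arrows to X_3: X_3 := -X_1 - X_2 + 1 no longer applies, and X_3 = -5.
X_4 = 2X_3 + 2X_2 + 6  [with X_3=-5, X_2=0]  = -4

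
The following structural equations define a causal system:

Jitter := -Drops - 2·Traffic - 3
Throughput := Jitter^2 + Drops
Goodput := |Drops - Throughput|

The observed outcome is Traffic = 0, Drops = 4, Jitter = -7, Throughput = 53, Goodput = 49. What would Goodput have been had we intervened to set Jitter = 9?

do(Jitter=9) replaces the equation Jitter := -Drops - 2·Traffic - 3 with the constant Jitter = 9.
Throughput = Jitter^2 + Drops  [with Jitter=9, Drops=4]  = 85
Goodput = |Drops - Throughput|  [with Drops=4, Throughput=85]  = 81

81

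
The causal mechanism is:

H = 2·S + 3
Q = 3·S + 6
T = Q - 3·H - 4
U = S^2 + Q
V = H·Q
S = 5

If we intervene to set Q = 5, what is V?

do(Q=5) replaces the equation Q = 3·S + 6 with the constant Q = 5.
H = 2·S + 3  [with S=5]  = 13
V = H·Q  [with H=13, Q=5]  = 65

65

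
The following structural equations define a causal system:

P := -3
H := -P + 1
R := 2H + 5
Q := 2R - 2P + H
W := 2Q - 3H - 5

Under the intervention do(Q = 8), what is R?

Under do(Q=8), the mechanism Q := 2R - 2P + H is discarded; Q is fixed at 8.
Since R is not a descendant of the intervened variable, it is unaffected.
H = -P + 1  [with P=-3]  = 4
R = 2H + 5  [with H=4]  = 13

13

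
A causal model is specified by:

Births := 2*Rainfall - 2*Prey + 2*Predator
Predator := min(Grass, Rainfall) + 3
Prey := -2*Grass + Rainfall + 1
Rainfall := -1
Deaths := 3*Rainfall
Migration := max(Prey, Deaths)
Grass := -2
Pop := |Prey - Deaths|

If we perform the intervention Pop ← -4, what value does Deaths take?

-3

The intervention breaks the incoming arrows to Pop: Pop := |Prey - Deaths| no longer applies, and Pop = -4.
Deaths is not downstream of the intervention, so its value is determined by the original equations.
Deaths = 3*Rainfall  [with Rainfall=-1]  = -3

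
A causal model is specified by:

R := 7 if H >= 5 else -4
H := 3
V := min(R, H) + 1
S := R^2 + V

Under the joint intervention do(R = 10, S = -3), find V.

4

The joint intervention fixes R = 10, S = -3, removing each variable's own equation.
V = min(R, H) + 1  [with R=10, H=3]  = 4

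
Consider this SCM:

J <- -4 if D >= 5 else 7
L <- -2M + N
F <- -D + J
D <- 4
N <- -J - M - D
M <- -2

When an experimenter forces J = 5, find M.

Under do(J=5), the mechanism J <- -4 if D >= 5 else 7 is discarded; J is fixed at 5.
M is not downstream of the intervention, so its value is determined by the original equations.

-2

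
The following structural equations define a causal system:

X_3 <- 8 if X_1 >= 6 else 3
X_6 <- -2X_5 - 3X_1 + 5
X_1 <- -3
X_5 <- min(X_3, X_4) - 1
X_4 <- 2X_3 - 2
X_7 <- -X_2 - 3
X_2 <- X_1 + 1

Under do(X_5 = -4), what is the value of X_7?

Under do(X_5=-4), the mechanism X_5 <- min(X_3, X_4) - 1 is discarded; X_5 is fixed at -4.
Since X_7 is not a descendant of the intervened variable, it is unaffected.
X_2 = X_1 + 1  [with X_1=-3]  = -2
X_7 = -X_2 - 3  [with X_2=-2]  = -1

-1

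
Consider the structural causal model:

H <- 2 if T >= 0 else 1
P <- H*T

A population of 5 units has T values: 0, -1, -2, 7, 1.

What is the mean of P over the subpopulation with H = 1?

Conditioning on H=1 selects the 2 unit(s) with T ∈ {-1, -2}. Their P values: -1, -2. Mean = -1.5.

-1.5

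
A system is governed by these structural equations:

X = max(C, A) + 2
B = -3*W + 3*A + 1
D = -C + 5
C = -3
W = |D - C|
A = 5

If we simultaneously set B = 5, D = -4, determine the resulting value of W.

1

Under do(B = 5, D = -4), each intervened variable's structural equation is replaced by its fixed value.
W = |D - C|  [with D=-4, C=-3]  = 1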